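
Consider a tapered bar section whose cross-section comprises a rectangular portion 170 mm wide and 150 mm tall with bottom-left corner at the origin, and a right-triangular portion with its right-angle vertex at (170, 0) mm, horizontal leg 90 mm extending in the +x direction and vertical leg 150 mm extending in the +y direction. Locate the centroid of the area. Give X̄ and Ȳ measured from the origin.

Part | A | x̄ᵢ | ȳᵢ | A·x̄ᵢ | A·ȳᵢ
rectangular portion | 25500.00 | 85.00 | 75.00 | 2167500.00 | 1912500.00
triangular portion | 6750.00 | 200.00 | 50.00 | 1350000.00 | 337500.00
Σ | 32250.00 |  |  | 3517500.00 | 2250000.00
X̄ = 3517500.00 / 32250.00 = 109.07 mm
Ȳ = 2250000.00 / 32250.00 = 69.77 mm

X̄ = 109.07 mm, Ȳ = 69.77 mm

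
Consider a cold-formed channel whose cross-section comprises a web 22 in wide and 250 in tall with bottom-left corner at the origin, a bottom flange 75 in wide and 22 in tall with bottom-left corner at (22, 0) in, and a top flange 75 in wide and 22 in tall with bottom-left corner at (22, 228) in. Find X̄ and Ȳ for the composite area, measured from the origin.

Part | A | x̄ᵢ | ȳᵢ | A·x̄ᵢ | A·ȳᵢ
web | 5500.00 | 11.00 | 125.00 | 60500.00 | 687500.00
bottom flange | 1650.00 | 59.50 | 11.00 | 98175.00 | 18150.00
top flange | 1650.00 | 59.50 | 239.00 | 98175.00 | 394350.00
Σ | 8800.00 |  |  | 256850.00 | 1100000.00
X̄ = 256850.00 / 8800.00 = 29.19 in
Ȳ = 1100000.00 / 8800.00 = 125.00 in

X̄ = 29.19 in, Ȳ = 125.00 in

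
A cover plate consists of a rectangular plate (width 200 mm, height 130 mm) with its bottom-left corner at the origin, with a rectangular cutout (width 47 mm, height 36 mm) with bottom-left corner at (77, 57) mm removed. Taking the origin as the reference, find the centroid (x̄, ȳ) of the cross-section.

x̄ = 99.97 mm, ȳ = 64.30 mm

Part | A | x̄ᵢ | ȳᵢ | A·x̄ᵢ | A·ȳᵢ
plate | 26000.00 | 100.00 | 65.00 | 2600000.00 | 1690000.00
hole | -1692.00 | 100.50 | 75.00 | -170046.00 | -126900.00
Σ | 24308.00 |  |  | 2429954.00 | 1563100.00
x̄ = 2429954.00 / 24308.00 = 99.97 mm
ȳ = 1563100.00 / 24308.00 = 64.30 mm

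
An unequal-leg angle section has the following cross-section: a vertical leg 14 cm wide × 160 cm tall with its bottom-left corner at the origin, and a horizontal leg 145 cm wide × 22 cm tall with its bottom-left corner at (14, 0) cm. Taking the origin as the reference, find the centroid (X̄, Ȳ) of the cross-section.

X̄ = 53.70 cm, Ȳ = 39.46 cm

vertical leg: A = 14 × 160 = 2240.00, centroid at (7.00, 80.00).
horizontal leg: A = 145 × 22 = 3190.00, centroid at (86.50, 11.00).
ΣA = 5430.00 cm², ΣAX̄ = 291615.00 cm³, ΣAȲ = 214290.00 cm³.
X̄ = 291615.00/5430.00 = 53.70 cm; Ȳ = 214290.00/5430.00 = 39.46 cm.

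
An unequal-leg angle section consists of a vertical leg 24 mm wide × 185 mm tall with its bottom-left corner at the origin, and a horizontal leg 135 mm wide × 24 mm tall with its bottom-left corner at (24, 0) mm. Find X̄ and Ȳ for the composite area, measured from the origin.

Part | A | x̄ᵢ | ȳᵢ | A·x̄ᵢ | A·ȳᵢ
vertical leg | 4440.00 | 12.00 | 92.50 | 53280.00 | 410700.00
horizontal leg | 3240.00 | 91.50 | 12.00 | 296460.00 | 38880.00
Σ | 7680.00 |  |  | 349740.00 | 449580.00
X̄ = 349740.00 / 7680.00 = 45.54 mm
Ȳ = 449580.00 / 7680.00 = 58.54 mm

X̄ = 45.54 mm, Ȳ = 58.54 mm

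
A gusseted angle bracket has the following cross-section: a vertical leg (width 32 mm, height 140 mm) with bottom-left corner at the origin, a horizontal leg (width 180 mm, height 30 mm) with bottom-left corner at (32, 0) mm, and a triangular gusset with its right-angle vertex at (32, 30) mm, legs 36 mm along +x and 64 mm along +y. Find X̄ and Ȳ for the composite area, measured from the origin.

vertical leg: A = 32 × 140 = 4480.00, centroid at (16.00, 70.00).
horizontal leg: A = 180 × 30 = 5400.00, centroid at (122.00, 15.00).
gusset: A = ½·36·64 = 1152.00, centroid at (44.00, 51.33).
ΣA = 11032.00 mm², ΣAX̄ = 781168.00 mm³, ΣAȲ = 453736.00 mm³.
X̄ = 781168.00/11032.00 = 70.81 mm; Ȳ = 453736.00/11032.00 = 41.13 mm.

X̄ = 70.81 mm, Ȳ = 41.13 mm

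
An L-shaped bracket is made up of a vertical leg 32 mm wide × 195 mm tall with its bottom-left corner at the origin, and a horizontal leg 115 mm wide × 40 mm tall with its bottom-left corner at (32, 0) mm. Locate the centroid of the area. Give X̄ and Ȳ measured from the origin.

X̄ = 47.19 mm, Ȳ = 64.61 mm

Part | A | x̄ᵢ | ȳᵢ | A·x̄ᵢ | A·ȳᵢ
vertical leg | 6240.00 | 16.00 | 97.50 | 99840.00 | 608400.00
horizontal leg | 4600.00 | 89.50 | 20.00 | 411700.00 | 92000.00
Σ | 10840.00 |  |  | 511540.00 | 700400.00
X̄ = 511540.00 / 10840.00 = 47.19 mm
Ȳ = 700400.00 / 10840.00 = 64.61 mm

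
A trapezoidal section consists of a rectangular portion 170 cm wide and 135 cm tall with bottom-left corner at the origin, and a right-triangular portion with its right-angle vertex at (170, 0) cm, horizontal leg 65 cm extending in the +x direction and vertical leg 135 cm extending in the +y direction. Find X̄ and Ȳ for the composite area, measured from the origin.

X̄ = 102.12 cm, Ȳ = 63.89 cm

Part | A | x̄ᵢ | ȳᵢ | A·x̄ᵢ | A·ȳᵢ
rectangular portion | 22950.00 | 85.00 | 67.50 | 1950750.00 | 1549125.00
triangular portion | 4387.50 | 191.67 | 45.00 | 840937.50 | 197437.50
Σ | 27337.50 |  |  | 2791687.50 | 1746562.50
X̄ = 2791687.50 / 27337.50 = 102.12 cm
Ȳ = 1746562.50 / 27337.50 = 63.89 cm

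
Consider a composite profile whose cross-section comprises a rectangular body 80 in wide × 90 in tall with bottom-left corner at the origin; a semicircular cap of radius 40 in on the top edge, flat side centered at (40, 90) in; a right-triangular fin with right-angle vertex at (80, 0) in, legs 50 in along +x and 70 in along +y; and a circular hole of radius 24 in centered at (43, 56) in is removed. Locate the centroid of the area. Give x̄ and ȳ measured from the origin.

x̄ = 49.71 in, ȳ = 55.15 in

rectangular body: A = 80 × 90 = 7200.00, centroid at (40.00, 45.00).
semicircular top: A = ½π·40² = 2513.27, centroid at (40.00, 106.98).
triangular fin: A = ½·50·70 = 1750.00, centroid at (96.67, 23.33).
hole: A = −π·24² = -1809.56, centroid at (43.00, 56.00).
ΣA = 9653.72 in², ΣAx̄ = 479886.66 in³, ΣAȳ = 532359.46 in³.
x̄ = 479886.66/9653.72 = 49.71 in; ȳ = 532359.46/9653.72 = 55.15 in.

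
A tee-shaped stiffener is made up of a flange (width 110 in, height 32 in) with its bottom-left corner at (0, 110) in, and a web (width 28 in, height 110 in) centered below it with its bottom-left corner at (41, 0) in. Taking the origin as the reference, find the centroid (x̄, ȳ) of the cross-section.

x̄ = 55.00 in, ȳ = 92.87 in

Part | A | x̄ᵢ | ȳᵢ | A·x̄ᵢ | A·ȳᵢ
web | 3080.00 | 55.00 | 55.00 | 169400.00 | 169400.00
flange | 3520.00 | 55.00 | 126.00 | 193600.00 | 443520.00
Σ | 6600.00 |  |  | 363000.00 | 612920.00
x̄ = 363000.00 / 6600.00 = 55.00 in
ȳ = 612920.00 / 6600.00 = 92.87 in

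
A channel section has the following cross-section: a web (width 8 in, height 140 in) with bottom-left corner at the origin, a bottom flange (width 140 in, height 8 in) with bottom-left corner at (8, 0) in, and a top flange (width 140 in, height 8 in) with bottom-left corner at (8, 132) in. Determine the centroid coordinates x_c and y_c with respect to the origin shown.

x_c = 53.33 in, y_c = 70.00 in

web: A = 8 × 140 = 1120.00, centroid at (4.00, 70.00).
bottom flange: A = 140 × 8 = 1120.00, centroid at (78.00, 4.00).
top flange: A = 140 × 8 = 1120.00, centroid at (78.00, 136.00).
ΣA = 3360.00 in²
ΣAx_c = (1120.00)(4.00) + (1120.00)(78.00) + (1120.00)(78.00) = 179200.00 in³
ΣAy_c = (1120.00)(70.00) + (1120.00)(4.00) + (1120.00)(136.00) = 235200.00 in³
x_c = 179200.00 / 3360.00 = 53.33 in
y_c = 235200.00 / 3360.00 = 70.00 in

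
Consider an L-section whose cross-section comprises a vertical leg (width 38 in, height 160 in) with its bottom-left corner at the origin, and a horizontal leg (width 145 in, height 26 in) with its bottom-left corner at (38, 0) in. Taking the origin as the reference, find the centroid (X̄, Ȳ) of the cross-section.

X̄ = 54.02 in, Ȳ = 54.36 in

vertical leg: A = 38 × 160 = 6080.00, centroid at (19.00, 80.00).
horizontal leg: A = 145 × 26 = 3770.00, centroid at (110.50, 13.00).
ΣA = 9850.00 in²
ΣAX̄ = (6080.00)(19.00) + (3770.00)(110.50) = 532105.00 in³
ΣAȲ = (6080.00)(80.00) + (3770.00)(13.00) = 535410.00 in³
X̄ = 532105.00 / 9850.00 = 54.02 in
Ȳ = 535410.00 / 9850.00 = 54.36 in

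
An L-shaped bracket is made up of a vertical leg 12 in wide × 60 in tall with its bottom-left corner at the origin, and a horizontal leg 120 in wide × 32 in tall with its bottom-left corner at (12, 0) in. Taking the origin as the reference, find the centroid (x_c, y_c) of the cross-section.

vertical leg: A = 12 × 60 = 720.00, centroid at (6.00, 30.00).
horizontal leg: A = 120 × 32 = 3840.00, centroid at (72.00, 16.00).
ΣA = 4560.00 in², ΣAx_c = 280800.00 in³, ΣAy_c = 83040.00 in³.
x_c = 280800.00/4560.00 = 61.58 in; y_c = 83040.00/4560.00 = 18.21 in.

x_c = 61.58 in, y_c = 18.21 in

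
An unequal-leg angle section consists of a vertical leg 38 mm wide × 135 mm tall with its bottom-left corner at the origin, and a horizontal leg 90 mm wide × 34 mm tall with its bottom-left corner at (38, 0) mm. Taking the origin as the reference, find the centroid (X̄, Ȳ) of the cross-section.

X̄ = 42.91 mm, Ȳ = 48.63 mm

vertical leg: A = 38 × 135 = 5130.00, centroid at (19.00, 67.50).
horizontal leg: A = 90 × 34 = 3060.00, centroid at (83.00, 17.00).
ΣA = 8190.00 mm², ΣAX̄ = 351450.00 mm³, ΣAȲ = 398295.00 mm³.
X̄ = 351450.00/8190.00 = 42.91 mm; Ȳ = 398295.00/8190.00 = 48.63 mm.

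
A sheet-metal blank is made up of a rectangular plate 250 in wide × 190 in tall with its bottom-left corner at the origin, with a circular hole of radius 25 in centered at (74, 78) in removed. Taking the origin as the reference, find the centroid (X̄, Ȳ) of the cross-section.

Part | A | x̄ᵢ | ȳᵢ | A·x̄ᵢ | A·ȳᵢ
plate | 47500.00 | 125.00 | 95.00 | 5937500.00 | 4512500.00
hole | -1963.50 | 74.00 | 78.00 | -145298.66 | -153152.64
Σ | 45536.50 |  |  | 5792201.34 | 4359347.36
X̄ = 5792201.34 / 45536.50 = 127.20 in
Ȳ = 4359347.36 / 45536.50 = 95.73 in

X̄ = 127.20 in, Ȳ = 95.73 in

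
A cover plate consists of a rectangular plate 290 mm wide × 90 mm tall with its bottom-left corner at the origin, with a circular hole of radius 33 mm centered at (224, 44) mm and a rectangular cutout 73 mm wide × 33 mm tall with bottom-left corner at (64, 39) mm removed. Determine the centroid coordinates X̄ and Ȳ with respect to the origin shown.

plate: A = 290 × 90 = 26100.00, centroid at (145.00, 45.00).
hole 1: A = −π·33² = -3421.19, centroid at (224.00, 44.00).
hole 2: A = −(73 × 33) = -2409.00, centroid at (100.50, 55.50).
ΣA = 20269.81 mm², ΣAX̄ = 2776047.95 mm³, ΣAȲ = 890267.95 mm³.
X̄ = 2776047.95/20269.81 = 136.95 mm; Ȳ = 890267.95/20269.81 = 43.92 mm.

X̄ = 136.95 mm, Ȳ = 43.92 mm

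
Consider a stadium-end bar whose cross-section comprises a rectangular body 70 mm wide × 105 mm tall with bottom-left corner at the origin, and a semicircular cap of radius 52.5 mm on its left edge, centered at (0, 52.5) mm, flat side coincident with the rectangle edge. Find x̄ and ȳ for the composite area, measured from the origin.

x̄ = 13.77 mm, ȳ = 52.50 mm

rectangular body: A = 70 × 105 = 7350.00, centroid at (35.00, 52.50).
semicircular end: A = ½π·52.5² = 4329.51, centroid at (-22.28, 52.50).
ΣA = 11679.51 mm²
ΣAx̄ = (7350.00)(35.00) + (4329.51)(-22.28) = 160781.25 mm³
ΣAȳ = (7350.00)(52.50) + (4329.51)(52.50) = 613174.14 mm³
x̄ = 160781.25 / 11679.51 = 13.77 mm
ȳ = 613174.14 / 11679.51 = 52.50 mm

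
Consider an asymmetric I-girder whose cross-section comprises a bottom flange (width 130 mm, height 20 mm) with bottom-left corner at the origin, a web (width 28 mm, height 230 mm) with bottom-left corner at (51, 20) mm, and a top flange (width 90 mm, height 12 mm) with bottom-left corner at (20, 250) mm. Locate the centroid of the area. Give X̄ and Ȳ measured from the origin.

Part | A | x̄ᵢ | ȳᵢ | A·x̄ᵢ | A·ȳᵢ
bottom flange | 2600.00 | 65.00 | 10.00 | 169000.00 | 26000.00
web | 6440.00 | 65.00 | 135.00 | 418600.00 | 869400.00
top flange | 1080.00 | 65.00 | 256.00 | 70200.00 | 276480.00
Σ | 10120.00 |  |  | 657800.00 | 1171880.00
X̄ = 657800.00 / 10120.00 = 65.00 mm
Ȳ = 1171880.00 / 10120.00 = 115.80 mm

X̄ = 65.00 mm, Ȳ = 115.80 mm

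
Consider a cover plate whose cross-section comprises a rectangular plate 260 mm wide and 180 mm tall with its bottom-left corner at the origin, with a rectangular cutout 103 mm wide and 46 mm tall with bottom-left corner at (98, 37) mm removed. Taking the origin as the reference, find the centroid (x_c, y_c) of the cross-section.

x_c = 127.80 mm, y_c = 93.38 mm

Part | A | x̄ᵢ | ȳᵢ | A·x̄ᵢ | A·ȳᵢ
plate | 46800.00 | 130.00 | 90.00 | 6084000.00 | 4212000.00
hole | -4738.00 | 149.50 | 60.00 | -708331.00 | -284280.00
Σ | 42062.00 |  |  | 5375669.00 | 3927720.00
x_c = 5375669.00 / 42062.00 = 127.80 mm
y_c = 3927720.00 / 42062.00 = 93.38 mm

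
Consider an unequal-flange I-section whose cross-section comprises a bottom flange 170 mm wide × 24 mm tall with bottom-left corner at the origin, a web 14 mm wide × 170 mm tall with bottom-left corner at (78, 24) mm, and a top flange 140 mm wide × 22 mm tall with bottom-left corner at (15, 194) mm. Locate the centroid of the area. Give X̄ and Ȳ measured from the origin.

X̄ = 85.00 mm, Ȳ = 98.51 mm

Part | A | x̄ᵢ | ȳᵢ | A·x̄ᵢ | A·ȳᵢ
bottom flange | 4080.00 | 85.00 | 12.00 | 346800.00 | 48960.00
web | 2380.00 | 85.00 | 109.00 | 202300.00 | 259420.00
top flange | 3080.00 | 85.00 | 205.00 | 261800.00 | 631400.00
Σ | 9540.00 |  |  | 810900.00 | 939780.00
X̄ = 810900.00 / 9540.00 = 85.00 mm
Ȳ = 939780.00 / 9540.00 = 98.51 mm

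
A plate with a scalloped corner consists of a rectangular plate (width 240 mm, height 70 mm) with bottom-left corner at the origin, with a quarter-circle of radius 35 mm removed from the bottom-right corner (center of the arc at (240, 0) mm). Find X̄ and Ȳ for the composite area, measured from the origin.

X̄ = 113.61 mm, Ȳ = 36.22 mm

plate: A = 240 × 70 = 16800.00, centroid at (120.00, 35.00).
removed quarter-circle: A = −¼π·35² = -962.11, centroid at (225.15, 14.85).
ΣA = 15837.89 mm²
ΣAX̄ = (16800.00)(120.00) + (-962.11)(225.15) = 1799384.61 mm³
ΣAȲ = (16800.00)(35.00) + (-962.11)(14.85) = 573708.33 mm³
X̄ = 1799384.61 / 15837.89 = 113.61 mm
Ȳ = 573708.33 / 15837.89 = 36.22 mm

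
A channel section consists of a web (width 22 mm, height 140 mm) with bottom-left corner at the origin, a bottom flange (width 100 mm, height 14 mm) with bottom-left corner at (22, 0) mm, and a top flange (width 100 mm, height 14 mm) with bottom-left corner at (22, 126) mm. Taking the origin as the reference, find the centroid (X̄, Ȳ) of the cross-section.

web: A = 22 × 140 = 3080.00, centroid at (11.00, 70.00).
bottom flange: A = 100 × 14 = 1400.00, centroid at (72.00, 7.00).
top flange: A = 100 × 14 = 1400.00, centroid at (72.00, 133.00).
ΣA = 5880.00 mm², ΣAX̄ = 235480.00 mm³, ΣAȲ = 411600.00 mm³.
X̄ = 235480.00/5880.00 = 40.05 mm; Ȳ = 411600.00/5880.00 = 70.00 mm.

X̄ = 40.05 mm, Ȳ = 70.00 mm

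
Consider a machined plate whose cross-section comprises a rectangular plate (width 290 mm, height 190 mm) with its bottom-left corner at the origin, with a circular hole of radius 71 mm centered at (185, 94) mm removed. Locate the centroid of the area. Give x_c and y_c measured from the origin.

x_c = 128.87 mm, y_c = 95.40 mm

plate: A = 290 × 190 = 55100.00, centroid at (145.00, 95.00).
hole: A = −π·71² = -15836.77, centroid at (185.00, 94.00).
ΣA = 39263.23 mm², ΣAx_c = 5059697.82 mm³, ΣAy_c = 3745843.75 mm³.
x_c = 5059697.82/39263.23 = 128.87 mm; y_c = 3745843.75/39263.23 = 95.40 mm.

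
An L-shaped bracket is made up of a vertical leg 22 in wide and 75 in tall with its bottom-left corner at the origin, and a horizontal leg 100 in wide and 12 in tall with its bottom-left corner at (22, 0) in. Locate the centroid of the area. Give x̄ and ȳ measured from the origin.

vertical leg: A = 22 × 75 = 1650.00, centroid at (11.00, 37.50).
horizontal leg: A = 100 × 12 = 1200.00, centroid at (72.00, 6.00).
ΣA = 2850.00 in²
ΣAx̄ = (1650.00)(11.00) + (1200.00)(72.00) = 104550.00 in³
ΣAȳ = (1650.00)(37.50) + (1200.00)(6.00) = 69075.00 in³
x̄ = 104550.00 / 2850.00 = 36.68 in
ȳ = 69075.00 / 2850.00 = 24.24 in

x̄ = 36.68 in, ȳ = 24.24 in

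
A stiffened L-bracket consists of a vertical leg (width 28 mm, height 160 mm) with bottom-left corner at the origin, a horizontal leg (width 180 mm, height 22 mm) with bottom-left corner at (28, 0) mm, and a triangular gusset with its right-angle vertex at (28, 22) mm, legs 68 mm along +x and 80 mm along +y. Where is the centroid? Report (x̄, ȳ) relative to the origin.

vertical leg: A = 28 × 160 = 4480.00, centroid at (14.00, 80.00).
horizontal leg: A = 180 × 22 = 3960.00, centroid at (118.00, 11.00).
gusset: A = ½·68·80 = 2720.00, centroid at (50.67, 48.67).
ΣA = 11160.00 mm²
ΣAx̄ = (4480.00)(14.00) + (3960.00)(118.00) + (2720.00)(50.67) = 667813.33 mm³
ΣAȳ = (4480.00)(80.00) + (3960.00)(11.00) + (2720.00)(48.67) = 534333.33 mm³
x̄ = 667813.33 / 11160.00 = 59.84 mm
ȳ = 534333.33 / 11160.00 = 47.88 mm

x̄ = 59.84 mm, ȳ = 47.88 mm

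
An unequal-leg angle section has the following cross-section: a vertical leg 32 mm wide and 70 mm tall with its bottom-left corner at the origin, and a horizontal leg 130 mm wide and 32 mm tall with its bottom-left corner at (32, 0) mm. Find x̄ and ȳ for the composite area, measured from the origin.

x̄ = 68.65 mm, ȳ = 22.65 mm

vertical leg: A = 32 × 70 = 2240.00, centroid at (16.00, 35.00).
horizontal leg: A = 130 × 32 = 4160.00, centroid at (97.00, 16.00).
ΣA = 6400.00 mm², ΣAx̄ = 439360.00 mm³, ΣAȳ = 144960.00 mm³.
x̄ = 439360.00/6400.00 = 68.65 mm; ȳ = 144960.00/6400.00 = 22.65 mm.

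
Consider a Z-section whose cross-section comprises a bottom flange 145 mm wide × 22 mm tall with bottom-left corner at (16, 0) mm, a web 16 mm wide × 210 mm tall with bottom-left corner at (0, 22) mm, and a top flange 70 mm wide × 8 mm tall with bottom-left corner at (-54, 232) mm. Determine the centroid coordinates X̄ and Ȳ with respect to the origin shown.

bottom flange: A = 145 × 22 = 3190.00, centroid at (88.50, 11.00).
web: A = 16 × 210 = 3360.00, centroid at (8.00, 127.00).
top flange: A = 70 × 8 = 560.00, centroid at (-19.00, 236.00).
ΣA = 7110.00 mm²
ΣAX̄ = (3190.00)(88.50) + (3360.00)(8.00) + (560.00)(-19.00) = 298555.00 mm³
ΣAȲ = (3190.00)(11.00) + (3360.00)(127.00) + (560.00)(236.00) = 593970.00 mm³
X̄ = 298555.00 / 7110.00 = 41.99 mm
Ȳ = 593970.00 / 7110.00 = 83.54 mm

X̄ = 41.99 mm, Ȳ = 83.54 mm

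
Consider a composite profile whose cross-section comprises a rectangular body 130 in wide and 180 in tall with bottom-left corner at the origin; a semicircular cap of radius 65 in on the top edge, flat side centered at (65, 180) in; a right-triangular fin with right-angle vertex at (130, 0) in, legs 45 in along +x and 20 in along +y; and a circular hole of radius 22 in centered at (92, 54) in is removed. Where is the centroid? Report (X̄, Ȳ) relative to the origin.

X̄ = 64.83 in, Ȳ = 117.54 in

rectangular body: A = 130 × 180 = 23400.00, centroid at (65.00, 90.00).
semicircular top: A = ½π·65² = 6636.61, centroid at (65.00, 207.59).
triangular fin: A = ½·45·20 = 450.00, centroid at (145.00, 6.67).
hole: A = −π·22² = -1520.53, centroid at (92.00, 54.00).
ΣA = 28966.08 in²
ΣAX̄ = (23400.00)(65.00) + (6636.61)(65.00) + (450.00)(145.00) + (-1520.53)(92.00) = 1877741.10 in³
ΣAȲ = (23400.00)(90.00) + (6636.61)(207.59) + (450.00)(6.67) + (-1520.53)(54.00) = 3404565.27 in³
X̄ = 1877741.10 / 28966.08 = 64.83 in
Ȳ = 3404565.27 / 28966.08 = 117.54 in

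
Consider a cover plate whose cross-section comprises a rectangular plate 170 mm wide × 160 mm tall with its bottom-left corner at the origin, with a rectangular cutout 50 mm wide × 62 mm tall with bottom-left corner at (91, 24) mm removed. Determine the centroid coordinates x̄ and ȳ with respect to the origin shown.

x̄ = 81.01 mm, ȳ = 83.22 mm

plate: A = 170 × 160 = 27200.00, centroid at (85.00, 80.00).
hole: A = −(50 × 62) = -3100.00, centroid at (116.00, 55.00).
ΣA = 24100.00 mm²
ΣAx̄ = (27200.00)(85.00) + (-3100.00)(116.00) = 1952400.00 mm³
ΣAȳ = (27200.00)(80.00) + (-3100.00)(55.00) = 2005500.00 mm³
x̄ = 1952400.00 / 24100.00 = 81.01 mm
ȳ = 2005500.00 / 24100.00 = 83.22 mm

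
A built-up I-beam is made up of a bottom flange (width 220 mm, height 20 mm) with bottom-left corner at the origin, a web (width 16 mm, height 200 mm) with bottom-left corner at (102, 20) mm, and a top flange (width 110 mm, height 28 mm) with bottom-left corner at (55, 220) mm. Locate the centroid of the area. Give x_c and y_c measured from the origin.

x_c = 110.00 mm, y_c = 107.56 mm

bottom flange: A = 220 × 20 = 4400.00, centroid at (110.00, 10.00).
web: A = 16 × 200 = 3200.00, centroid at (110.00, 120.00).
top flange: A = 110 × 28 = 3080.00, centroid at (110.00, 234.00).
ΣA = 10680.00 mm²
ΣAx_c = (4400.00)(110.00) + (3200.00)(110.00) + (3080.00)(110.00) = 1174800.00 mm³
ΣAy_c = (4400.00)(10.00) + (3200.00)(120.00) + (3080.00)(234.00) = 1148720.00 mm³
x_c = 1174800.00 / 10680.00 = 110.00 mm
y_c = 1148720.00 / 10680.00 = 107.56 mm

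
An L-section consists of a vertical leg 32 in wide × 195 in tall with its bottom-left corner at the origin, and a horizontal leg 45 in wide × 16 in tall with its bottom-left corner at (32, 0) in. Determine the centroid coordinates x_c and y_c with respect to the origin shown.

vertical leg: A = 32 × 195 = 6240.00, centroid at (16.00, 97.50).
horizontal leg: A = 45 × 16 = 720.00, centroid at (54.50, 8.00).
ΣA = 6960.00 in²
ΣAx_c = (6240.00)(16.00) + (720.00)(54.50) = 139080.00 in³
ΣAy_c = (6240.00)(97.50) + (720.00)(8.00) = 614160.00 in³
x_c = 139080.00 / 6960.00 = 19.98 in
y_c = 614160.00 / 6960.00 = 88.24 in

x_c = 19.98 in, y_c = 88.24 in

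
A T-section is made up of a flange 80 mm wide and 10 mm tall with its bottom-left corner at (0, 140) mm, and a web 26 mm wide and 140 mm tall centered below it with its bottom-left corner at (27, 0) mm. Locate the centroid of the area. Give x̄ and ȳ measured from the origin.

x̄ = 40.00 mm, ȳ = 83.51 mm

web: A = 26 × 140 = 3640.00, centroid at (40.00, 70.00).
flange: A = 80 × 10 = 800.00, centroid at (40.00, 145.00).
ΣA = 4440.00 mm², ΣAx̄ = 177600.00 mm³, ΣAȳ = 370800.00 mm³.
x̄ = 177600.00/4440.00 = 40.00 mm; ȳ = 370800.00/4440.00 = 83.51 mm.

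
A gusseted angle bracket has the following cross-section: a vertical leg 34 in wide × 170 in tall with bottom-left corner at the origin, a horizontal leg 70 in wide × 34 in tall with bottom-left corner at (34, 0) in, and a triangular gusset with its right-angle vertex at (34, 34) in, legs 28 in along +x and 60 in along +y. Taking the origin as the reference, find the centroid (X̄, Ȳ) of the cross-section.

X̄ = 33.21 in, Ȳ = 64.12 in

vertical leg: A = 34 × 170 = 5780.00, centroid at (17.00, 85.00).
horizontal leg: A = 70 × 34 = 2380.00, centroid at (69.00, 17.00).
gusset: A = ½·28·60 = 840.00, centroid at (43.33, 54.00).
ΣA = 9000.00 in²
ΣAX̄ = (5780.00)(17.00) + (2380.00)(69.00) + (840.00)(43.33) = 298880.00 in³
ΣAȲ = (5780.00)(85.00) + (2380.00)(17.00) + (840.00)(54.00) = 577120.00 in³
X̄ = 298880.00 / 9000.00 = 33.21 in
Ȳ = 577120.00 / 9000.00 = 64.12 in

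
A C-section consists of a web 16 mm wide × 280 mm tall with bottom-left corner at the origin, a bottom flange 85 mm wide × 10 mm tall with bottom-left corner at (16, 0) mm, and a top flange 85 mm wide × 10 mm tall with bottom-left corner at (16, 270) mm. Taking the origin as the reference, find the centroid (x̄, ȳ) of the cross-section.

x̄ = 21.89 mm, ȳ = 140.00 mm

Part | A | x̄ᵢ | ȳᵢ | A·x̄ᵢ | A·ȳᵢ
web | 4480.00 | 8.00 | 140.00 | 35840.00 | 627200.00
bottom flange | 850.00 | 58.50 | 5.00 | 49725.00 | 4250.00
top flange | 850.00 | 58.50 | 275.00 | 49725.00 | 233750.00
Σ | 6180.00 |  |  | 135290.00 | 865200.00
x̄ = 135290.00 / 6180.00 = 21.89 mm
ȳ = 865200.00 / 6180.00 = 140.00 mm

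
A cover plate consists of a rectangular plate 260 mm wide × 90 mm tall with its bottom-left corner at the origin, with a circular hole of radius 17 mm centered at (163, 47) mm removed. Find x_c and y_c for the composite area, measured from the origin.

x_c = 128.67 mm, y_c = 44.92 mm

Part | A | x̄ᵢ | ȳᵢ | A·x̄ᵢ | A·ȳᵢ
plate | 23400.00 | 130.00 | 45.00 | 3042000.00 | 1053000.00
hole | -907.92 | 163.00 | 47.00 | -147991.01 | -42672.25
Σ | 22492.08 |  |  | 2894008.99 | 1010327.75
x_c = 2894008.99 / 22492.08 = 128.67 mm
y_c = 1010327.75 / 22492.08 = 44.92 mm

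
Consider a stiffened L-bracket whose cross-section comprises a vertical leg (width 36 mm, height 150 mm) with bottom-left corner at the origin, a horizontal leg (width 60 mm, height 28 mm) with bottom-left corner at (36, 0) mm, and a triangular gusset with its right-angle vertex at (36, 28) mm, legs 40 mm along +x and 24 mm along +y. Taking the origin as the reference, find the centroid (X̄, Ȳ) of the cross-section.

vertical leg: A = 36 × 150 = 5400.00, centroid at (18.00, 75.00).
horizontal leg: A = 60 × 28 = 1680.00, centroid at (66.00, 14.00).
gusset: A = ½·40·24 = 480.00, centroid at (49.33, 36.00).
ΣA = 7560.00 mm², ΣAX̄ = 231760.00 mm³, ΣAȲ = 445800.00 mm³.
X̄ = 231760.00/7560.00 = 30.66 mm; Ȳ = 445800.00/7560.00 = 58.97 mm.

X̄ = 30.66 mm, Ȳ = 58.97 mm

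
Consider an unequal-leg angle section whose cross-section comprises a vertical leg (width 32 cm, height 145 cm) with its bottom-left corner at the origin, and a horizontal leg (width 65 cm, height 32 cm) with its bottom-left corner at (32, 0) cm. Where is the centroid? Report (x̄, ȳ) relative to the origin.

Part | A | x̄ᵢ | ȳᵢ | A·x̄ᵢ | A·ȳᵢ
vertical leg | 4640.00 | 16.00 | 72.50 | 74240.00 | 336400.00
horizontal leg | 2080.00 | 64.50 | 16.00 | 134160.00 | 33280.00
Σ | 6720.00 |  |  | 208400.00 | 369680.00
x̄ = 208400.00 / 6720.00 = 31.01 cm
ȳ = 369680.00 / 6720.00 = 55.01 cm

x̄ = 31.01 cm, ȳ = 55.01 cm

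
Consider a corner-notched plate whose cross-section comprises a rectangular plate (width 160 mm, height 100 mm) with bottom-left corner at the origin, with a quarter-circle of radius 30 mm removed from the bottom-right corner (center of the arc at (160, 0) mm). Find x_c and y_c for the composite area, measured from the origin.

Part | A | x̄ᵢ | ȳᵢ | A·x̄ᵢ | A·ȳᵢ
plate | 16000.00 | 80.00 | 50.00 | 1280000.00 | 800000.00
removed quarter-circle | -706.86 | 147.27 | 12.73 | -104097.34 | -9000.00
Σ | 15293.14 |  |  | 1175902.66 | 791000.00
x_c = 1175902.66 / 15293.14 = 76.89 mm
y_c = 791000.00 / 15293.14 = 51.72 mm

x_c = 76.89 mm, y_c = 51.72 mm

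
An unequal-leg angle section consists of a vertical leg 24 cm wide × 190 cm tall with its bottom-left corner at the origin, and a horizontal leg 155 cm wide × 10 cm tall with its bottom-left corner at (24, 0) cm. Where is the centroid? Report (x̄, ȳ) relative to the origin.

x̄ = 34.70 cm, ȳ = 72.17 cm

vertical leg: A = 24 × 190 = 4560.00, centroid at (12.00, 95.00).
horizontal leg: A = 155 × 10 = 1550.00, centroid at (101.50, 5.00).
ΣA = 6110.00 cm²
ΣAx̄ = (4560.00)(12.00) + (1550.00)(101.50) = 212045.00 cm³
ΣAȳ = (4560.00)(95.00) + (1550.00)(5.00) = 440950.00 cm³
x̄ = 212045.00 / 6110.00 = 34.70 cm
ȳ = 440950.00 / 6110.00 = 72.17 cm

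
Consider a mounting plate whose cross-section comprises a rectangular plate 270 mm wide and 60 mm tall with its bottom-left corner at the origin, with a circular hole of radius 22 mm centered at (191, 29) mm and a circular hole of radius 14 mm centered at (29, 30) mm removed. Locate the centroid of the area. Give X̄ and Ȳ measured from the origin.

X̄ = 133.59 mm, Ȳ = 30.11 mm

plate: A = 270 × 60 = 16200.00, centroid at (135.00, 30.00).
hole 1: A = −π·22² = -1520.53, centroid at (191.00, 29.00).
hole 2: A = −π·14² = -615.75, centroid at (29.00, 30.00).
ΣA = 14063.72 mm², ΣAX̄ = 1878721.80 mm³, ΣAȲ = 423432.04 mm³.
X̄ = 1878721.80/14063.72 = 133.59 mm; Ȳ = 423432.04/14063.72 = 30.11 mm.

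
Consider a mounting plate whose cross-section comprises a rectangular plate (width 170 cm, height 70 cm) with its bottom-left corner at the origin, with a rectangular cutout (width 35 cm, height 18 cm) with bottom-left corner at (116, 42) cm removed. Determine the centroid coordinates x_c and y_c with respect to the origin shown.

x_c = 82.29 cm, y_c = 34.11 cm

plate: A = 170 × 70 = 11900.00, centroid at (85.00, 35.00).
hole: A = −(35 × 18) = -630.00, centroid at (133.50, 51.00).
ΣA = 11270.00 cm²
ΣAx_c = (11900.00)(85.00) + (-630.00)(133.50) = 927395.00 cm³
ΣAy_c = (11900.00)(35.00) + (-630.00)(51.00) = 384370.00 cm³
x_c = 927395.00 / 11270.00 = 82.29 cm
y_c = 384370.00 / 11270.00 = 34.11 cm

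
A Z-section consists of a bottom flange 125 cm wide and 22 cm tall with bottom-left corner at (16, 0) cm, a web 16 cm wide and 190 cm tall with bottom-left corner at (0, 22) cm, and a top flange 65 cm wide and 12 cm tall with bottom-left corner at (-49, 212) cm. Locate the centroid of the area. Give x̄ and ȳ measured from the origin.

bottom flange: A = 125 × 22 = 2750.00, centroid at (78.50, 11.00).
web: A = 16 × 190 = 3040.00, centroid at (8.00, 117.00).
top flange: A = 65 × 12 = 780.00, centroid at (-16.50, 218.00).
ΣA = 6570.00 cm², ΣAx̄ = 227325.00 cm³, ΣAȳ = 555970.00 cm³.
x̄ = 227325.00/6570.00 = 34.60 cm; ȳ = 555970.00/6570.00 = 84.62 cm.

x̄ = 34.60 cm, ȳ = 84.62 cm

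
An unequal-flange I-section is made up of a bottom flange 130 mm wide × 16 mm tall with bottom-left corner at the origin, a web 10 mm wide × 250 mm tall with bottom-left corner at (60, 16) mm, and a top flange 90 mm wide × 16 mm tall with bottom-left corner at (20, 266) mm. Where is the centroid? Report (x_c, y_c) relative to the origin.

x_c = 65.00 mm, y_c = 126.86 mm

bottom flange: A = 130 × 16 = 2080.00, centroid at (65.00, 8.00).
web: A = 10 × 250 = 2500.00, centroid at (65.00, 141.00).
top flange: A = 90 × 16 = 1440.00, centroid at (65.00, 274.00).
ΣA = 6020.00 mm²
ΣAx_c = (2080.00)(65.00) + (2500.00)(65.00) + (1440.00)(65.00) = 391300.00 mm³
ΣAy_c = (2080.00)(8.00) + (2500.00)(141.00) + (1440.00)(274.00) = 763700.00 mm³
x_c = 391300.00 / 6020.00 = 65.00 mm
y_c = 763700.00 / 6020.00 = 126.86 mm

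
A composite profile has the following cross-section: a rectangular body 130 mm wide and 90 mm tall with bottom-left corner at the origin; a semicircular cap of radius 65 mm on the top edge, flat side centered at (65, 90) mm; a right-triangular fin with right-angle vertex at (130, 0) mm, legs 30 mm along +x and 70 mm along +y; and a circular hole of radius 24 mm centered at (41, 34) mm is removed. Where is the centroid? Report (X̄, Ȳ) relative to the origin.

rectangular body: A = 130 × 90 = 11700.00, centroid at (65.00, 45.00).
semicircular top: A = ½π·65² = 6636.61, centroid at (65.00, 117.59).
triangular fin: A = ½·30·70 = 1050.00, centroid at (140.00, 23.33).
hole: A = −π·24² = -1809.56, centroid at (41.00, 34.00).
ΣA = 17577.06 mm²
ΣAX̄ = (11700.00)(65.00) + (6636.61)(65.00) + (1050.00)(140.00) + (-1809.56)(41.00) = 1264688.09 mm³
ΣAȲ = (11700.00)(45.00) + (6636.61)(117.59) + (1050.00)(23.33) + (-1809.56)(34.00) = 1269853.69 mm³
X̄ = 1264688.09 / 17577.06 = 71.95 mm
Ȳ = 1269853.69 / 17577.06 = 72.24 mm

X̄ = 71.95 mm, Ȳ = 72.24 mm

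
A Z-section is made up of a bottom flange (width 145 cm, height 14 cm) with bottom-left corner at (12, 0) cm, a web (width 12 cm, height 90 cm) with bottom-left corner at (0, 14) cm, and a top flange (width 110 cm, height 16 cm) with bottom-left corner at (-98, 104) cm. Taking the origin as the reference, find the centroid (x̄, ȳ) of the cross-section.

bottom flange: A = 145 × 14 = 2030.00, centroid at (84.50, 7.00).
web: A = 12 × 90 = 1080.00, centroid at (6.00, 59.00).
top flange: A = 110 × 16 = 1760.00, centroid at (-43.00, 112.00).
ΣA = 4870.00 cm²
ΣAx̄ = (2030.00)(84.50) + (1080.00)(6.00) + (1760.00)(-43.00) = 102335.00 cm³
ΣAȳ = (2030.00)(7.00) + (1080.00)(59.00) + (1760.00)(112.00) = 275050.00 cm³
x̄ = 102335.00 / 4870.00 = 21.01 cm
ȳ = 275050.00 / 4870.00 = 56.48 cm

x̄ = 21.01 cm, ȳ = 56.48 cm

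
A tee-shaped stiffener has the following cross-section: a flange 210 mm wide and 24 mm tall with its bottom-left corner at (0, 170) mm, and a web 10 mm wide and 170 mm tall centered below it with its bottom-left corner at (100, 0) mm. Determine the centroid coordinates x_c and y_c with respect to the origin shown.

web: A = 10 × 170 = 1700.00, centroid at (105.00, 85.00).
flange: A = 210 × 24 = 5040.00, centroid at (105.00, 182.00).
ΣA = 6740.00 mm², ΣAx_c = 707700.00 mm³, ΣAy_c = 1061780.00 mm³.
x_c = 707700.00/6740.00 = 105.00 mm; y_c = 1061780.00/6740.00 = 157.53 mm.

x_c = 105.00 mm, y_c = 157.53 mm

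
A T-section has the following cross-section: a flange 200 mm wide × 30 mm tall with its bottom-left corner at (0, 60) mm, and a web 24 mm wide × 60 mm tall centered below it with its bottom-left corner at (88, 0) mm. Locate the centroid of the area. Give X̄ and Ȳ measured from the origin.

X̄ = 100.00 mm, Ȳ = 66.29 mm

web: A = 24 × 60 = 1440.00, centroid at (100.00, 30.00).
flange: A = 200 × 30 = 6000.00, centroid at (100.00, 75.00).
ΣA = 7440.00 mm²
ΣAX̄ = (1440.00)(100.00) + (6000.00)(100.00) = 744000.00 mm³
ΣAȲ = (1440.00)(30.00) + (6000.00)(75.00) = 493200.00 mm³
X̄ = 744000.00 / 7440.00 = 100.00 mm
Ȳ = 493200.00 / 7440.00 = 66.29 mm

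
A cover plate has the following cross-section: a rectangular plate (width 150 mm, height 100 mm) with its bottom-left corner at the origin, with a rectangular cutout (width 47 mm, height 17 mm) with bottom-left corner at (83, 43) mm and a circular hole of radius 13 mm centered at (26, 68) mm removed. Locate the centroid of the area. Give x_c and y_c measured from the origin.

Part | A | x̄ᵢ | ȳᵢ | A·x̄ᵢ | A·ȳᵢ
plate | 15000.00 | 75.00 | 50.00 | 1125000.00 | 750000.00
hole 1 | -799.00 | 106.50 | 51.50 | -85093.50 | -41148.50
hole 2 | -530.93 | 26.00 | 68.00 | -13804.16 | -36103.18
Σ | 13670.07 |  |  | 1026102.34 | 672748.32
x_c = 1026102.34 / 13670.07 = 75.06 mm
y_c = 672748.32 / 13670.07 = 49.21 mm

x_c = 75.06 mm, y_c = 49.21 mm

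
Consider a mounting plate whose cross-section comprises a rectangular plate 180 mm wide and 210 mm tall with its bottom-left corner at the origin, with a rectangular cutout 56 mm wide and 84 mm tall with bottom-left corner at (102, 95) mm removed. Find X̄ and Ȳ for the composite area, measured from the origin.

X̄ = 84.31 mm, Ȳ = 100.45 mm

plate: A = 180 × 210 = 37800.00, centroid at (90.00, 105.00).
hole: A = −(56 × 84) = -4704.00, centroid at (130.00, 137.00).
ΣA = 33096.00 mm²
ΣAX̄ = (37800.00)(90.00) + (-4704.00)(130.00) = 2790480.00 mm³
ΣAȲ = (37800.00)(105.00) + (-4704.00)(137.00) = 3324552.00 mm³
X̄ = 2790480.00 / 33096.00 = 84.31 mm
Ȳ = 3324552.00 / 33096.00 = 100.45 mm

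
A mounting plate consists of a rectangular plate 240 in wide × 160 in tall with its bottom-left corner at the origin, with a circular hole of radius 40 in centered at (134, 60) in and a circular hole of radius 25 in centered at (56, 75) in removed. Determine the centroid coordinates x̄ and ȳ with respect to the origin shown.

Part | A | x̄ᵢ | ȳᵢ | A·x̄ᵢ | A·ȳᵢ
plate | 38400.00 | 120.00 | 80.00 | 4608000.00 | 3072000.00
hole 1 | -5026.55 | 134.00 | 60.00 | -673557.46 | -301592.89
hole 2 | -1963.50 | 56.00 | 75.00 | -109955.74 | -147262.16
Σ | 31409.96 |  |  | 3824486.79 | 2623144.95
x̄ = 3824486.79 / 31409.96 = 121.76 in
ȳ = 2623144.95 / 31409.96 = 83.51 in

x̄ = 121.76 in, ȳ = 83.51 in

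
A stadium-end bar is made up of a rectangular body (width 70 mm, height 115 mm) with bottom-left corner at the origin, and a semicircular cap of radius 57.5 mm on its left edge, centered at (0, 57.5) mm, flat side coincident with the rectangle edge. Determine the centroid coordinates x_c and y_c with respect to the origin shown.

Part | A | x̄ᵢ | ȳᵢ | A·x̄ᵢ | A·ȳᵢ
rectangular body | 8050.00 | 35.00 | 57.50 | 281750.00 | 462875.00
semicircular end | 5193.45 | -24.40 | 57.50 | -126739.58 | 298623.11
Σ | 13243.45 |  |  | 155010.42 | 761498.11
x_c = 155010.42 / 13243.45 = 11.70 mm
y_c = 761498.11 / 13243.45 = 57.50 mm

x_c = 11.70 mm, y_c = 57.50 mm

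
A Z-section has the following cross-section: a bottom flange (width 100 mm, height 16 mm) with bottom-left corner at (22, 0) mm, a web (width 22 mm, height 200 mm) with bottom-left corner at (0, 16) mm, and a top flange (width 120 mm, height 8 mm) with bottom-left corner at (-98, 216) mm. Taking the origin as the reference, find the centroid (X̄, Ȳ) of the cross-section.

bottom flange: A = 100 × 16 = 1600.00, centroid at (72.00, 8.00).
web: A = 22 × 200 = 4400.00, centroid at (11.00, 116.00).
top flange: A = 120 × 8 = 960.00, centroid at (-38.00, 220.00).
ΣA = 6960.00 mm², ΣAX̄ = 127120.00 mm³, ΣAȲ = 734400.00 mm³.
X̄ = 127120.00/6960.00 = 18.26 mm; Ȳ = 734400.00/6960.00 = 105.52 mm.

X̄ = 18.26 mm, Ȳ = 105.52 mm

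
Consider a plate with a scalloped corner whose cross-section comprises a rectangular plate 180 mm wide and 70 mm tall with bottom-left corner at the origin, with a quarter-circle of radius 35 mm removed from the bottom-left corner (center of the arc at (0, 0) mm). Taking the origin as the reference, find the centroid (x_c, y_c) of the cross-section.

Part | A | x̄ᵢ | ȳᵢ | A·x̄ᵢ | A·ȳᵢ
plate | 12600.00 | 90.00 | 35.00 | 1134000.00 | 441000.00
removed quarter-circle | -962.11 | 14.85 | 14.85 | -14291.67 | -14291.67
Σ | 11637.89 |  |  | 1119708.33 | 426708.33
x_c = 1119708.33 / 11637.89 = 96.21 mm
y_c = 426708.33 / 11637.89 = 36.67 mm

x_c = 96.21 mm, y_c = 36.67 mm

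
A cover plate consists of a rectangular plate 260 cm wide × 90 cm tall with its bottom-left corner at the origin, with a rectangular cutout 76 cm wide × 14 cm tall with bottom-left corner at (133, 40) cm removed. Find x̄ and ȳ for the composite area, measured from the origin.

x̄ = 128.05 cm, ȳ = 44.90 cm

plate: A = 260 × 90 = 23400.00, centroid at (130.00, 45.00).
hole: A = −(76 × 14) = -1064.00, centroid at (171.00, 47.00).
ΣA = 22336.00 cm²
ΣAx̄ = (23400.00)(130.00) + (-1064.00)(171.00) = 2860056.00 cm³
ΣAȳ = (23400.00)(45.00) + (-1064.00)(47.00) = 1002992.00 cm³
x̄ = 2860056.00 / 22336.00 = 128.05 cm
ȳ = 1002992.00 / 22336.00 = 44.90 cm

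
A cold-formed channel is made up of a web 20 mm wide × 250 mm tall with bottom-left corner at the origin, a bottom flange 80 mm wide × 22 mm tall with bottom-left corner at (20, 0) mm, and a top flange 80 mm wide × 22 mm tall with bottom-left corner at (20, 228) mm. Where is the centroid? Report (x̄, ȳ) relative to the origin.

Part | A | x̄ᵢ | ȳᵢ | A·x̄ᵢ | A·ȳᵢ
web | 5000.00 | 10.00 | 125.00 | 50000.00 | 625000.00
bottom flange | 1760.00 | 60.00 | 11.00 | 105600.00 | 19360.00
top flange | 1760.00 | 60.00 | 239.00 | 105600.00 | 420640.00
Σ | 8520.00 |  |  | 261200.00 | 1065000.00
x̄ = 261200.00 / 8520.00 = 30.66 mm
ȳ = 1065000.00 / 8520.00 = 125.00 mm

x̄ = 30.66 mm, ȳ = 125.00 mm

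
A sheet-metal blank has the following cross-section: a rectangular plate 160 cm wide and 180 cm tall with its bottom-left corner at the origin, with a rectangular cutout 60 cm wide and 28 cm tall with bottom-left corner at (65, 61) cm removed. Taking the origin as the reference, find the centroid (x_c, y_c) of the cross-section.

x_c = 79.07 cm, y_c = 90.93 cm

Part | A | x̄ᵢ | ȳᵢ | A·x̄ᵢ | A·ȳᵢ
plate | 28800.00 | 80.00 | 90.00 | 2304000.00 | 2592000.00
hole | -1680.00 | 95.00 | 75.00 | -159600.00 | -126000.00
Σ | 27120.00 |  |  | 2144400.00 | 2466000.00
x_c = 2144400.00 / 27120.00 = 79.07 cm
y_c = 2466000.00 / 27120.00 = 90.93 cm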